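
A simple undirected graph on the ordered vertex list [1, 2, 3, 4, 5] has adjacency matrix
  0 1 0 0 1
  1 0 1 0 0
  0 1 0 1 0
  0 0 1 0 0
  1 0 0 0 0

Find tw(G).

A width-1 tree decomposition is:
Bags: B1 = {3, 4}  B2 = {2, 3}  B3 = {1, 2}  B4 = {1, 5}
Tree: B1–B2, B2–B3, B3–B4
The largest bag has 2 vertices, giving width 1; this decomposition certifies tw(G) ≤ 1. G has an edge, so its treewidth is at least 1. Hence tw(G) = 1 exactly.

1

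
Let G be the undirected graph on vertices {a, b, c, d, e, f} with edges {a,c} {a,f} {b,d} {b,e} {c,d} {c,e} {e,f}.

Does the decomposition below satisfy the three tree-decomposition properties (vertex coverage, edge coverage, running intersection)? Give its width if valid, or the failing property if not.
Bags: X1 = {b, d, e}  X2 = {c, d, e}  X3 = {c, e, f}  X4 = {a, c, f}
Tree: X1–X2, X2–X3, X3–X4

Every vertex of G appears in some bag (union = {a, b, c, d, e, f}); every edge is covered by a bag; and for each vertex v the set of bags containing v is connected in the bag tree. The decomposition is therefore valid. The largest bag has 3 vertices, so the width is 2.

Yes; width 2.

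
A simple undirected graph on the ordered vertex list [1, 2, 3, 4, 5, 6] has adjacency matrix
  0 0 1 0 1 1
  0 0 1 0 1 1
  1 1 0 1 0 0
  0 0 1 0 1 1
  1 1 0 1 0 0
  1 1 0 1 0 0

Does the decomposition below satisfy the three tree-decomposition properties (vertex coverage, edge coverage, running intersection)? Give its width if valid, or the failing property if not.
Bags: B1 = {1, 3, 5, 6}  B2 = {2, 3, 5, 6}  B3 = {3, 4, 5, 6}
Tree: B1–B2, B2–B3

Vertex coverage: the bags together contain {1, 2, 3, 4, 5, 6}, the full vertex set. Edge coverage: each edge of G has both endpoints in at least one bag. Running intersection: for every vertex, the bags containing it form a connected subtree. All three properties hold, so this is a valid tree decomposition of width max|bag| − 1 = 3, and hence tw(G) ≤ 3.

Yes; width 3.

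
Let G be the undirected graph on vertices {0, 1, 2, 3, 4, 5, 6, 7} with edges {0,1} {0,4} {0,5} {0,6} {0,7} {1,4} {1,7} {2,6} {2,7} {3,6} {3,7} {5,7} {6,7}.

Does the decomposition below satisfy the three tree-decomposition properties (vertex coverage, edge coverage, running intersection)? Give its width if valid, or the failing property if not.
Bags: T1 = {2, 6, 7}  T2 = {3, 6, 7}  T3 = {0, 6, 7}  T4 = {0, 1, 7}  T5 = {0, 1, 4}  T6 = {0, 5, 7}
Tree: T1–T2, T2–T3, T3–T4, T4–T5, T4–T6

Vertex coverage: the bags together contain {0, 1, 2, 3, 4, 5, 6, 7}, the full vertex set. Edge coverage: each edge of G has both endpoints in at least one bag. Running intersection: for every vertex, the bags containing it form a connected subtree. All three properties hold, so this is a valid tree decomposition of width max|bag| − 1 = 2, and hence tw(G) ≤ 2.

Yes; width 2.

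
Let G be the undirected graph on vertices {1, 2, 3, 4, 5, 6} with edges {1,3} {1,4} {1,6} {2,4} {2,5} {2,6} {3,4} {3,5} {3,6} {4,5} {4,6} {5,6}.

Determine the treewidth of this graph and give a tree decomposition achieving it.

Every bag has size at most 4, so the width is 4 − 1 = 3 and tw(G) ≤ 3. For the lower bound, the 4 vertices {2, 4, 5, 6} are pairwise adjacent, and any tree decomposition puts a clique entirely inside one bag — forcing width ≥ 3. Combining the bounds, tw(G) = 3.

Treewidth 3.
One such decomposition:
Bags: B1 = {2, 4, 5, 6}  B2 = {3, 4, 5, 6}  B3 = {1, 3, 4, 6}
Tree: B1–B2, B2–B3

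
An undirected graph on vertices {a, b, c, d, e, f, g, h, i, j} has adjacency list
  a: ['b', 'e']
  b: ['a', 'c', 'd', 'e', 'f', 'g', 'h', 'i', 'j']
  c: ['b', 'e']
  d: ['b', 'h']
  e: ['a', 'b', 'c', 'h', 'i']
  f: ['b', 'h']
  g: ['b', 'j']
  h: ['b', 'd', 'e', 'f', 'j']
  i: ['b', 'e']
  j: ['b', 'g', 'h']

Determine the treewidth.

A width-2 tree decomposition is:
Bags: B1 = {b, e, h}  B2 = {b, h, j}  B3 = {b, d, h}  B4 = {b, f, h}  B5 = {b, g, j}  B6 = {b, e, i}  B7 = {a, b, e}  B8 = {b, c, e}
Tree: B1–B2, B1–B3, B1–B4, B2–B5, B1–B6, B1–B7, B7–B8
The largest bag has 3 vertices, giving width 2; this decomposition certifies tw(G) ≤ 2. Conversely, {b, g, j} is a clique of size 3, and the vertices of any clique must share a bag in every tree decomposition; so some bag has ≥ 3 vertices and tw(G) ≥ 2. Combining the bounds, tw(G) = 2.

2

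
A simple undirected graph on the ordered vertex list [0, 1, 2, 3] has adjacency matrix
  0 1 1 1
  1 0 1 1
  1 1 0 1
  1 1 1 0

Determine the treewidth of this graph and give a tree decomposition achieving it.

Treewidth 3.
One optimal decomposition is:
Bags: B1 = {0, 1, 2, 3}
Tree: (single bag)

With just one bag of size 4, the width is 4 − 1 = 3, so tw(G) ≤ 3. For the lower bound, the 4 vertices {0, 1, 2, 3} are pairwise adjacent, and any tree decomposition puts a clique entirely inside one bag — forcing width ≥ 3. The upper and lower bounds meet at 3, so that is the treewidth.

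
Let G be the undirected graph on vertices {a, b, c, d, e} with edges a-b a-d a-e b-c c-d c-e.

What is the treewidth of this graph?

2

A width-2 tree decomposition is:
Bags: B1 = {a, c, d}  B2 = {a, b, c}  B3 = {a, c, e}
Tree: B1–B2, B2–B3
The largest bag has 3 vertices, giving width 2; this decomposition certifies tw(G) ≤ 2. The edges d–c–b–a–d form a cycle, so G is not a tree and its treewidth is at least 2. Combining the bounds, tw(G) = 2.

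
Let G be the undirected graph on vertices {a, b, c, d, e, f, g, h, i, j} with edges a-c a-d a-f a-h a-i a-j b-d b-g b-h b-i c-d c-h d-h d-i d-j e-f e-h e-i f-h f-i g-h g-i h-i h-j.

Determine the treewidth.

3

A width-3 tree decomposition is:
Bags: B1 = {a, d, h, j}  B2 = {a, d, h, i}  B3 = {b, d, h, i}  B4 = {b, g, h, i}  B5 = {a, c, d, h}  B6 = {a, f, h, i}  B7 = {e, f, h, i}
Tree: B1–B2, B2–B3, B3–B4, B2–B5, B2–B6, B6–B7
Each bag holds 4 vertices, so the decomposition has width 3, which upper-bounds the treewidth. On the other hand G contains the 4-clique {a, d, h, j}. A clique must lie in a single bag of any decomposition, so no decomposition can have width below 3. Hence tw(G) = 3 exactly.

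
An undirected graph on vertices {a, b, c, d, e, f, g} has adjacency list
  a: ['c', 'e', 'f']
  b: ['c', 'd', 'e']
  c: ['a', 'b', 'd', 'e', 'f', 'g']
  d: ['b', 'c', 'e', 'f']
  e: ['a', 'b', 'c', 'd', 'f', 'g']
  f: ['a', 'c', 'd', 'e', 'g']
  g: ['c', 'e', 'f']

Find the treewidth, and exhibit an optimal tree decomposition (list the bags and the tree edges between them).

Treewidth 3.
One optimal decomposition is:
Bags: B1 = {c, d, e, f}  B2 = {a, c, e, f}  B3 = {b, c, d, e}  B4 = {c, e, f, g}
Tree: B1–B2, B1–B3, B2–B4

Each bag holds 4 vertices, so the decomposition has width 3, which upper-bounds the treewidth. On the other hand G contains the 4-clique {c, d, e, f}. A clique must lie in a single bag of any decomposition, so no decomposition can have width below 3. The upper and lower bounds meet at 3, so that is the treewidth.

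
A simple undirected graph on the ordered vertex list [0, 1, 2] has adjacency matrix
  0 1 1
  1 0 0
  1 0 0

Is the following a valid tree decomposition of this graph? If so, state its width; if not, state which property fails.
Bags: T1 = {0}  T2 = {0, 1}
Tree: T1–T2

A tree decomposition must satisfy three properties: every vertex lies in some bag; for every edge, both endpoints lie together in some bag; and for every vertex, the bags containing it form a connected subtree. Here vertex 2 appears in no bag, so the decomposition is invalid.

No — vertex 2 appears in no bag.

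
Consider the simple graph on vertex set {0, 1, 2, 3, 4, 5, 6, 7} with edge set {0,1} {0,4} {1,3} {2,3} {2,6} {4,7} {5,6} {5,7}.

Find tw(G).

A width-2 tree decomposition is:
Bags: B1 = {0, 1, 3}  B2 = {0, 3, 4}  B3 = {3, 4, 7}  B4 = {3, 5, 7}  B5 = {3, 5, 6}  B6 = {2, 3, 6}
Tree: B1–B2, B2–B3, B3–B4, B4–B5, B5–B6
Each bag holds 3 vertices, so the decomposition has width 2, which upper-bounds the treewidth. The edges 3–1–0–4–7–5–6–2–3 form a cycle, so G is not a tree and its treewidth is at least 2. Hence tw(G) = 2 exactly.

2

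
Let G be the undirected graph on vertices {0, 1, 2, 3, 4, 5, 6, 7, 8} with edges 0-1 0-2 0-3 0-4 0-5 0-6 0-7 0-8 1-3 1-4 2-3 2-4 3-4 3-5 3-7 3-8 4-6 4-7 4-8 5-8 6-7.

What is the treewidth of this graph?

3

A width-3 tree decomposition is:
Bags: B1 = {0, 3, 4, 8}  B2 = {0, 3, 4, 7}  B3 = {0, 1, 3, 4}  B4 = {0, 3, 5, 8}  B5 = {0, 2, 3, 4}  B6 = {0, 4, 6, 7}
Tree: B1–B2, B1–B3, B1–B4, B3–B5, B2–B6
Every bag has size at most 4, so the width is 4 − 1 = 3 and tw(G) ≤ 3. For the lower bound, the 4 vertices {0, 3, 4, 8} are pairwise adjacent, and any tree decomposition puts a clique entirely inside one bag — forcing width ≥ 3. Therefore the treewidth is 3.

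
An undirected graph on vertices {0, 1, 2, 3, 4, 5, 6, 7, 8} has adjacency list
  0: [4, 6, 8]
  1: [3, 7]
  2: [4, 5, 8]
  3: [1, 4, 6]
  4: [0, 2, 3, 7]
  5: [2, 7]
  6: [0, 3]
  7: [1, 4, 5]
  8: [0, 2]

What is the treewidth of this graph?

A width-3 tree decomposition is:
Bags: B1 = {2, 5, 7, 8}  B2 = {2, 4, 7, 8}  B3 = {0, 4, 7, 8}  B4 = {0, 1, 4, 7}  B5 = {0, 1, 3, 4}  B6 = {0, 1, 3, 6}
Tree: B1–B2, B2–B3, B3–B4, B4–B5, B5–B6
Each bag holds 4 vertices, so the decomposition has width 3, which upper-bounds the treewidth. For the lower bound: the 4 vertex sets {2,5,8}, {7}, {4}, {0,1,3,6} are disjoint, each induces a connected subgraph, and every pair is joined by at least one edge of G. Contracting each set to a single vertex therefore yields K_{4} as a minor, and since treewidth is minor-monotone, tw(G) ≥ tw(K_{4}) = 3. Hence tw(G) = 3 exactly.

3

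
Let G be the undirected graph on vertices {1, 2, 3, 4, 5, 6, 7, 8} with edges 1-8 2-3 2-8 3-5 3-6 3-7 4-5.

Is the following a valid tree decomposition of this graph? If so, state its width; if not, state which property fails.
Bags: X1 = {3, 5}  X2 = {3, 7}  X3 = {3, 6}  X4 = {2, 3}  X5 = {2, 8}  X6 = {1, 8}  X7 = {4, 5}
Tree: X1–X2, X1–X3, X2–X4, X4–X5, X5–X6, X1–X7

Checking the three conditions: (i) the bags cover all of {1, 2, 3, 4, 5, 6, 7, 8}; (ii) for each edge, some bag contains both endpoints; (iii) the bags containing any fixed vertex form a subtree. All hold, so the decomposition is valid with width 2 − 1 = 1.

Yes; width 1.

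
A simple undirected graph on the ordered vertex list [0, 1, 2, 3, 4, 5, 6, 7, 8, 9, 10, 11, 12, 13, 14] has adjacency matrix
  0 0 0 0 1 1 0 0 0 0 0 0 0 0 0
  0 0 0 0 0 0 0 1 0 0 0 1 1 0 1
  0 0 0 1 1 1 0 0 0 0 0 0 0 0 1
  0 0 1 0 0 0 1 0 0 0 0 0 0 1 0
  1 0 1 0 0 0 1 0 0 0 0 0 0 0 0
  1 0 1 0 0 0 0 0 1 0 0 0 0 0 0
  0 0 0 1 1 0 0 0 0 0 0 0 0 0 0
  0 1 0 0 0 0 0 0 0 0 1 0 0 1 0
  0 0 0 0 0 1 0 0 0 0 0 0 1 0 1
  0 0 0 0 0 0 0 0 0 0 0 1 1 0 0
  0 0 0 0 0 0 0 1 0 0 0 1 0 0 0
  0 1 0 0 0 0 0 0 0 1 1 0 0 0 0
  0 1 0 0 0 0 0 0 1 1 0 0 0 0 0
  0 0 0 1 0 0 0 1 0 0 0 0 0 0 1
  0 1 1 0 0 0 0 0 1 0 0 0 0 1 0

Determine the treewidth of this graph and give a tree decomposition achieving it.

The largest bag has 4 vertices, giving width 3; this decomposition certifies tw(G) ≤ 3. For the lower bound: the 4 vertex sets {9,10,11}, {7}, {1}, {8,12,13,14} are disjoint, each induces a connected subgraph, and every pair is joined by at least one edge of G. Contracting each set to a single vertex therefore yields K_{4} as a minor, and since treewidth is minor-monotone, tw(G) ≥ tw(K_{4}) = 3. Combining the bounds, tw(G) = 3.

Treewidth 3.
One such decomposition:
Bags: B1 = {7, 9, 10, 11}  B2 = {1, 7, 9, 11}  B3 = {1, 7, 9, 12}  B4 = {1, 7, 12, 13}  B5 = {1, 12, 13, 14}  B6 = {8, 12, 13, 14}  B7 = {3, 8, 13, 14}  B8 = {2, 3, 8, 14}  B9 = {2, 3, 5, 8}  B10 = {2, 3, 5, 6}  B11 = {2, 4, 5, 6}  B12 = {0, 4, 5, 6}
Tree: B1–B2, B2–B3, B3–B4, B4–B5, B5–B6, B6–B7, B7–B8, B8–B9, B9–B10, B10–B11, B11–B12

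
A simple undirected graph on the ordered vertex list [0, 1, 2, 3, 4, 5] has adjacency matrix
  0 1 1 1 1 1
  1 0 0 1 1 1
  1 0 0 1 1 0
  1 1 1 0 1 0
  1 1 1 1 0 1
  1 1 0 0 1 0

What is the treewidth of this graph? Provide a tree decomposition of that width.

Each bag holds 4 vertices, so the decomposition has width 3, which upper-bounds the treewidth. For the lower bound, the 4 vertices {0, 1, 3, 4} are pairwise adjacent, and any tree decomposition puts a clique entirely inside one bag — forcing width ≥ 3. The upper and lower bounds meet at 3, so that is the treewidth.

Treewidth 3.
One optimal decomposition is:
Bags: B1 = {0, 1, 4, 5}  B2 = {0, 1, 3, 4}  B3 = {0, 2, 3, 4}
Tree: B1–B2, B2–B3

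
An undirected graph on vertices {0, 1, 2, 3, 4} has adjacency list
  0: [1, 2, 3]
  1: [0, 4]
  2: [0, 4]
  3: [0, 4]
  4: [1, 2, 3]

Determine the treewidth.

2

A width-2 tree decomposition is:
Bags: B1 = {0, 3, 4}  B2 = {0, 1, 4}  B3 = {0, 2, 4}
Tree: B1–B2, B2–B3
The largest bag has 3 vertices, giving width 2; this decomposition certifies tw(G) ≤ 2. The edges 0–3–4–1–0 form a cycle, so G is not a tree and its treewidth is at least 2. The upper and lower bounds meet at 2, so that is the treewidth.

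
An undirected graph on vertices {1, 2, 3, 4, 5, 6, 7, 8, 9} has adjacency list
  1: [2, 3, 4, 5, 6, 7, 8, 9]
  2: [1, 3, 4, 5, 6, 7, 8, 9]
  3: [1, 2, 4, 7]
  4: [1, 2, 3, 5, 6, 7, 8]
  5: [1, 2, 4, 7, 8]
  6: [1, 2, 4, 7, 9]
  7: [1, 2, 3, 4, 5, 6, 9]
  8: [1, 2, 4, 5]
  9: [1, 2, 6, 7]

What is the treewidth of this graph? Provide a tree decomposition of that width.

Every bag has size at most 5, so the width is 5 − 1 = 4 and tw(G) ≤ 4. Conversely, {1, 2, 6, 7, 9} is a clique of size 5, and the vertices of any clique must share a bag in every tree decomposition; so some bag has ≥ 5 vertices and tw(G) ≥ 4. Therefore the treewidth is 4.

Treewidth 4.
One optimal decomposition is:
Bags: B1 = {1, 2, 4, 6, 7}  B2 = {1, 2, 4, 5, 7}  B3 = {1, 2, 4, 5, 8}  B4 = {1, 2, 3, 4, 7}  B5 = {1, 2, 6, 7, 9}
Tree: B1–B2, B2–B3, B1–B4, B1–B5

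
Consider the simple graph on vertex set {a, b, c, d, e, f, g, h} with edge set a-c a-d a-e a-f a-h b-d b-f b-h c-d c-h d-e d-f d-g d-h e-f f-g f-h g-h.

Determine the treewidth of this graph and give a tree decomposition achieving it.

Treewidth 3.
Bags: B1 = {a, c, d, h}  B2 = {a, d, f, h}  B3 = {d, f, g, h}  B4 = {b, d, f, h}  B5 = {a, d, e, f}
Tree: B1–B2, B2–B3, B2–B4, B2–B5

Each bag holds 4 vertices, so the decomposition has width 3, which upper-bounds the treewidth. For the lower bound, the 4 vertices {a, c, d, h} are pairwise adjacent, and any tree decomposition puts a clique entirely inside one bag — forcing width ≥ 3. Combining the bounds, tw(G) = 3.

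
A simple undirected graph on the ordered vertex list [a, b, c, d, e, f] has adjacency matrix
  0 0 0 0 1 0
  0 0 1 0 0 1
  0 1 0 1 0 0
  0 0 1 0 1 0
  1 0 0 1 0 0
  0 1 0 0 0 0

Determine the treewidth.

1

A width-1 tree decomposition is:
Bags: B1 = {a, e}  B2 = {d, e}  B3 = {c, d}  B4 = {b, c}  B5 = {b, f}
Tree: B1–B2, B2–B3, B3–B4, B4–B5
Each bag holds 2 vertices, so the decomposition has width 1, which upper-bounds the treewidth. G has an edge, so its treewidth is at least 1. Hence tw(G) = 1 exactly.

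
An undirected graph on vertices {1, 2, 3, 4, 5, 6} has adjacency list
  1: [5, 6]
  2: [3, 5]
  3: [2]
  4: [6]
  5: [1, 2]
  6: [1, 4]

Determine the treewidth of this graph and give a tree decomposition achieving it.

Treewidth 1.
Bags: B1 = {4, 6}  B2 = {1, 6}  B3 = {1, 5}  B4 = {2, 5}  B5 = {2, 3}
Tree: B1–B2, B2–B3, B3–B4, B4–B5

The largest bag has 2 vertices, giving width 1; this decomposition certifies tw(G) ≤ 1. G has an edge, so its treewidth is at least 1. Therefore the treewidth is 1.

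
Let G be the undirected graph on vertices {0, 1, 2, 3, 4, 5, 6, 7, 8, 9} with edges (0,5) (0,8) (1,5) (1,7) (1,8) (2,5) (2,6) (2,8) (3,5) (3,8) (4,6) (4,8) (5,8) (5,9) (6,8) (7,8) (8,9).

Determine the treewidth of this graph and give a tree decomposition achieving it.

Each bag holds 3 vertices, so the decomposition has width 2, which upper-bounds the treewidth. On the other hand G contains the 3-clique {4, 6, 8}. A clique must lie in a single bag of any decomposition, so no decomposition can have width below 2. Combining the bounds, tw(G) = 2.

Treewidth 2.
One optimal decomposition is:
Bags: B1 = {2, 5, 8}  B2 = {3, 5, 8}  B3 = {1, 5, 8}  B4 = {1, 7, 8}  B5 = {2, 6, 8}  B6 = {5, 8, 9}  B7 = {4, 6, 8}  B8 = {0, 5, 8}
Tree: B1–B2, B1–B3, B3–B4, B1–B5, B3–B6, B5–B7, B3–B8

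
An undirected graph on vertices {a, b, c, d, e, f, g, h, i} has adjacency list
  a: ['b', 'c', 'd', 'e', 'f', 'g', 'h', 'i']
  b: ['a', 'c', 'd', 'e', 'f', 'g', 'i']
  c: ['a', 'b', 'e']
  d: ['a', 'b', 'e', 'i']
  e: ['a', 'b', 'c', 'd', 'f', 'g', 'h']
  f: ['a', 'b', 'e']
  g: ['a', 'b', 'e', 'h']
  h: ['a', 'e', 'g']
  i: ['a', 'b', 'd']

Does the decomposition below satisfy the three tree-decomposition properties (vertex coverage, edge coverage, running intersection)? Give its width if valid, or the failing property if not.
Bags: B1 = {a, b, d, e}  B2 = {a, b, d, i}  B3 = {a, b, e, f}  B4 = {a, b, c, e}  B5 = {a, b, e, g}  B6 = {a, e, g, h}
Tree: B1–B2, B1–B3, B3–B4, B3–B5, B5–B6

Vertex coverage: the bags together contain {a, b, c, d, e, f, g, h, i}, the full vertex set. Edge coverage: each edge of G has both endpoints in at least one bag. Running intersection: for every vertex, the bags containing it form a connected subtree. All three properties hold, so this is a valid tree decomposition of width max|bag| − 1 = 3, and hence tw(G) ≤ 3.

Yes; width 3.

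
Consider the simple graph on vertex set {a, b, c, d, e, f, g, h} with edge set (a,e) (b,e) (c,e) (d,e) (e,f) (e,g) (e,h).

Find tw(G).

1

A width-1 tree decomposition is:
Bags: B1 = {b, e}  B2 = {e, h}  B3 = {e, g}  B4 = {e, f}  B5 = {a, e}  B6 = {d, e}  B7 = {c, e}
Tree: B1–B2, B1–B3, B1–B4, B4–B5, B1–B6, B1–B7
The largest bag has 2 vertices, giving width 1; this decomposition certifies tw(G) ≤ 1. Any graph with an edge has treewidth ≥ 1, and G has the edge e–b. Combining the bounds, tw(G) = 1.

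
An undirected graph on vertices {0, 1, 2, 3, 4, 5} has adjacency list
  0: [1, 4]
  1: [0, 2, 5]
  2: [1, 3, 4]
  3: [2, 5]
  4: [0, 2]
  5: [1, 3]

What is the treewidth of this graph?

A width-2 tree decomposition is:
Bags: B1 = {0, 2, 4}  B2 = {0, 1, 2}  B3 = {1, 2, 3}  B4 = {1, 3, 5}
Tree: B1–B2, B2–B3, B3–B4
Every bag has size at most 3, so the width is 3 − 1 = 2 and tw(G) ≤ 2. For the lower bound, G contains the cycle 4–0–1–2–4, so G is not a forest; only forests have treewidth ≤ 1, hence tw(G) ≥ 2. The upper and lower bounds meet at 2, so that is the treewidth.

2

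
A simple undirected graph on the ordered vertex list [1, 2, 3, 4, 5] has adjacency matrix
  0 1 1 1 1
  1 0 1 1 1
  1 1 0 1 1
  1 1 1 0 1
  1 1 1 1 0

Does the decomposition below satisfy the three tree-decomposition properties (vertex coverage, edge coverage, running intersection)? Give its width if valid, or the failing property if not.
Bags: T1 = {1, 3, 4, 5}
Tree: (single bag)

A tree decomposition must satisfy three properties: every vertex lies in some bag; for every edge, both endpoints lie together in some bag; and for every vertex, the bags containing it form a connected subtree. Here vertex 2 appears in no bag, so the decomposition is invalid.

No — vertex 2 appears in no bag.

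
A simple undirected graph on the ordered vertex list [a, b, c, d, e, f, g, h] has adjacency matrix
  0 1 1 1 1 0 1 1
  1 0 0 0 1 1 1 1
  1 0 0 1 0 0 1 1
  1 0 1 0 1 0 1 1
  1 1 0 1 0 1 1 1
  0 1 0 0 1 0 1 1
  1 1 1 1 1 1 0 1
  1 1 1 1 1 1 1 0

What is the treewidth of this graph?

4

A width-4 tree decomposition is:
Bags: B1 = {b, e, f, g, h}  B2 = {a, b, e, g, h}  B3 = {a, d, e, g, h}  B4 = {a, c, d, g, h}
Tree: B1–B2, B2–B3, B3–B4
Every bag has size at most 5, so the width is 5 − 1 = 4 and tw(G) ≤ 4. For the lower bound, the 5 vertices {a, d, e, g, h} are pairwise adjacent, and any tree decomposition puts a clique entirely inside one bag — forcing width ≥ 4. The upper and lower bounds meet at 4, so that is the treewidth.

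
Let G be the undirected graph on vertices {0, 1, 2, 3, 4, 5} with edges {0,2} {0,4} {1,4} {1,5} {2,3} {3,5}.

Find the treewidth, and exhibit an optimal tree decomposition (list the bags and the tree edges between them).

Each bag holds 3 vertices, so the decomposition has width 2, which upper-bounds the treewidth. For the lower bound, G contains the cycle 5–3–2–0–4–1–5, so G is not a forest; only forests have treewidth ≤ 1, hence tw(G) ≥ 2. Therefore the treewidth is 2.

Treewidth 2.
One optimal decomposition is:
Bags: B1 = {2, 3, 5}  B2 = {0, 2, 5}  B3 = {0, 4, 5}  B4 = {1, 4, 5}
Tree: B1–B2, B2–B3, B3–B4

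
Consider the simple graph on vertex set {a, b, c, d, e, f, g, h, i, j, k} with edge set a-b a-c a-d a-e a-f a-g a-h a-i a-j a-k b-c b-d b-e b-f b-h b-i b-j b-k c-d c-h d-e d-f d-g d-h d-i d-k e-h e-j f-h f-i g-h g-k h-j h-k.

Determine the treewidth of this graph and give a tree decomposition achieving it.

The largest bag has 5 vertices, giving width 4; this decomposition certifies tw(G) ≤ 4. On the other hand G contains the 5-clique {a, d, g, h, k}. A clique must lie in a single bag of any decomposition, so no decomposition can have width below 4. Therefore the treewidth is 4.

Treewidth 4.
One such decomposition:
Bags: B1 = {a, b, c, d, h}  B2 = {a, b, d, h, k}  B3 = {a, d, g, h, k}  B4 = {a, b, d, e, h}  B5 = {a, b, d, f, h}  B6 = {a, b, d, f, i}  B7 = {a, b, e, h, j}
Tree: B1–B2, B2–B3, B2–B4, B4–B5, B5–B6, B4–B7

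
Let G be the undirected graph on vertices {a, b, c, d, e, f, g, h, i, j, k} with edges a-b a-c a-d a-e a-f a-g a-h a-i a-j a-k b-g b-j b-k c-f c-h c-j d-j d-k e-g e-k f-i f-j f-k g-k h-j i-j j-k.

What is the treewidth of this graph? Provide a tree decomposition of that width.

Treewidth 3.
Bags: B1 = {a, f, j, k}  B2 = {a, f, i, j}  B3 = {a, b, j, k}  B4 = {a, c, f, j}  B5 = {a, b, g, k}  B6 = {a, e, g, k}  B7 = {a, c, h, j}  B8 = {a, d, j, k}
Tree: B1–B2, B1–B3, B2–B4, B3–B5, B5–B6, B4–B7, B3–B8

The largest bag has 4 vertices, giving width 3; this decomposition certifies tw(G) ≤ 3. For the lower bound, the 4 vertices {a, e, g, k} are pairwise adjacent, and any tree decomposition puts a clique entirely inside one bag — forcing width ≥ 3. The upper and lower bounds meet at 3, so that is the treewidth.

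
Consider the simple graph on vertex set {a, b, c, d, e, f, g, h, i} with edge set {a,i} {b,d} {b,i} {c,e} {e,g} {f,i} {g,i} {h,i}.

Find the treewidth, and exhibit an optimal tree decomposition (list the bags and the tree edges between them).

The largest bag has 2 vertices, giving width 1; this decomposition certifies tw(G) ≤ 1. Since G has at least one edge (e.g. i–h), it is not an edgeless graph, so tw(G) ≥ 1. The upper and lower bounds meet at 1, so that is the treewidth.

Treewidth 1.
One such decomposition:
Bags: B1 = {h, i}  B2 = {g, i}  B3 = {e, g}  B4 = {c, e}  B5 = {f, i}  B6 = {b, i}  B7 = {a, i}  B8 = {b, d}
Tree: B1–B2, B2–B3, B3–B4, B2–B5, B1–B6, B6–B7, B6–B8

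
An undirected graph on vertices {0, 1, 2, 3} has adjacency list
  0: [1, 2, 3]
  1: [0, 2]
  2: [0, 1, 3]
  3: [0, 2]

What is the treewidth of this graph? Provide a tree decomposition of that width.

Treewidth 2.
One such decomposition:
Bags: B1 = {0, 1, 2}  B2 = {0, 2, 3}
Tree: B1–B2

Each bag holds 3 vertices, so the decomposition has width 2, which upper-bounds the treewidth. For the lower bound, the 3 vertices {0, 1, 2} are pairwise adjacent, and any tree decomposition puts a clique entirely inside one bag — forcing width ≥ 2. Hence tw(G) = 2 exactly.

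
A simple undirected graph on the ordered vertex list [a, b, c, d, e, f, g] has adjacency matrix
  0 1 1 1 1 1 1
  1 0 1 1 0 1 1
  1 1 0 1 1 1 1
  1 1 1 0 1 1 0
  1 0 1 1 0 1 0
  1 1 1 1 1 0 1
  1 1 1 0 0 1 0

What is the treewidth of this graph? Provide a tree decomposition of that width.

Treewidth 4.
One optimal decomposition is:
Bags: B1 = {a, b, c, f, g}  B2 = {a, b, c, d, f}  B3 = {a, c, d, e, f}
Tree: B1–B2, B2–B3

Each bag holds 5 vertices, so the decomposition has width 4, which upper-bounds the treewidth. Conversely, {a, c, d, e, f} is a clique of size 5, and the vertices of any clique must share a bag in every tree decomposition; so some bag has ≥ 5 vertices and tw(G) ≥ 4. Therefore the treewidth is 4.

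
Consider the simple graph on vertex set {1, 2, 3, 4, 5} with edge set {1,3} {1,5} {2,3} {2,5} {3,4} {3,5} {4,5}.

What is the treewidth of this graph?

A width-2 tree decomposition is:
Bags: B1 = {3, 4, 5}  B2 = {1, 3, 5}  B3 = {2, 3, 5}
Tree: B1–B2, B2–B3
Every bag has size at most 3, so the width is 3 − 1 = 2 and tw(G) ≤ 2. For the lower bound, the 3 vertices {1, 3, 5} are pairwise adjacent, and any tree decomposition puts a clique entirely inside one bag — forcing width ≥ 2. Hence tw(G) = 2 exactly.

2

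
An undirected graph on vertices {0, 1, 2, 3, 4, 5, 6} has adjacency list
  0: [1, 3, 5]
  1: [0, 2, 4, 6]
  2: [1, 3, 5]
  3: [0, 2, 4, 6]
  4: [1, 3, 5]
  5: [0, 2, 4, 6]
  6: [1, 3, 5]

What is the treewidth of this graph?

A width-3 tree decomposition is:
Bags: B1 = {0, 1, 3, 5}  B2 = {1, 3, 5, 6}  B3 = {1, 3, 4, 5}  B4 = {1, 2, 3, 5}
Tree: B1–B2, B2–B3, B3–B4
Each bag holds 4 vertices, so the decomposition has width 3, which upper-bounds the treewidth. For the lower bound: the 4 vertex sets {0,1}, {3,6}, {5}, {4} are disjoint, each induces a connected subgraph, and every pair is joined by at least one edge of G. Contracting each set to a single vertex therefore yields K_{4} as a minor, and since treewidth is minor-monotone, tw(G) ≥ tw(K_{4}) = 3. Therefore the treewidth is 3.

3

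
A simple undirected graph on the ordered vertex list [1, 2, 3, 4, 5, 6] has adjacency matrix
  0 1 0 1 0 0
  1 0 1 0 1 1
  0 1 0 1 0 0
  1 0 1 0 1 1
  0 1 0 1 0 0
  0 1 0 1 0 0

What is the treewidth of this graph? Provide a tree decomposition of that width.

Treewidth 2.
One such decomposition:
Bags: B1 = {1, 2, 4}  B2 = {2, 4, 6}  B3 = {2, 3, 4}  B4 = {2, 4, 5}
Tree: B1–B2, B2–B3, B3–B4

Every bag has size at most 3, so the width is 3 − 1 = 2 and tw(G) ≤ 2. The edges 1–2–6–4–1 form a cycle, so G is not a tree and its treewidth is at least 2. Combining the bounds, tw(G) = 2.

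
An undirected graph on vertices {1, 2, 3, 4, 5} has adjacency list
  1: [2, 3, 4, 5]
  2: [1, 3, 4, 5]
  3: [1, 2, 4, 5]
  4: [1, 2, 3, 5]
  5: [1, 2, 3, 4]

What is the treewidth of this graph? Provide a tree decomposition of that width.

With just one bag of size 5, the width is 5 − 1 = 4, so tw(G) ≤ 4. On the other hand G contains the 5-clique {1, 2, 3, 4, 5}. A clique must lie in a single bag of any decomposition, so no decomposition can have width below 4. Therefore the treewidth is 4.

Treewidth 4.
One such decomposition:
Bags: B1 = {1, 2, 3, 4, 5}
Tree: (single bag)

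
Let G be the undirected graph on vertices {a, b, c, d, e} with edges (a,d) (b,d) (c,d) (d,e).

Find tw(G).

A width-1 tree decomposition is:
Bags: B1 = {d, e}  B2 = {a, d}  B3 = {b, d}  B4 = {c, d}
Tree: B1–B2, B2–B3, B2–B4
The largest bag has 2 vertices, giving width 1; this decomposition certifies tw(G) ≤ 1. G has an edge, so its treewidth is at least 1. Hence tw(G) = 1 exactly.

1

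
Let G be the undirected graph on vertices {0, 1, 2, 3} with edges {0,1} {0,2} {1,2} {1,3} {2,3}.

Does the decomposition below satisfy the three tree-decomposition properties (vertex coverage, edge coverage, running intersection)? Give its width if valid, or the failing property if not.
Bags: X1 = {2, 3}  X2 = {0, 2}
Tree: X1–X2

A tree decomposition must satisfy three properties: every vertex lies in some bag; for every edge, both endpoints lie together in some bag; and for every vertex, the bags containing it form a connected subtree. Here vertex 1 appears in no bag, so the decomposition is invalid.

No — vertex 1 appears in no bag.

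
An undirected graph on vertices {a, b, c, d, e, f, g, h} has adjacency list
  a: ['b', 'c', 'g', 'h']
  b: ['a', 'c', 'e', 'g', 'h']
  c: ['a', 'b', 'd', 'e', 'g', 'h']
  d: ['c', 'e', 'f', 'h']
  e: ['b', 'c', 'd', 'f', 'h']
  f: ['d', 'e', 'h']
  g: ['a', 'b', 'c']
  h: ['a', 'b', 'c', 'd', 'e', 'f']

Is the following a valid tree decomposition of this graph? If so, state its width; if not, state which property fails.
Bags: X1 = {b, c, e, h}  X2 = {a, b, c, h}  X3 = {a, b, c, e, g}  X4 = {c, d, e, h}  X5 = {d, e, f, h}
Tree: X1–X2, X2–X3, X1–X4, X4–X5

A tree decomposition must satisfy three properties: every vertex lies in some bag; for every edge, both endpoints lie together in some bag; and for every vertex, the bags containing it form a connected subtree. Here bags containing vertex e are not connected in the tree, so the decomposition is invalid.

No — bags containing vertex e are not connected in the tree.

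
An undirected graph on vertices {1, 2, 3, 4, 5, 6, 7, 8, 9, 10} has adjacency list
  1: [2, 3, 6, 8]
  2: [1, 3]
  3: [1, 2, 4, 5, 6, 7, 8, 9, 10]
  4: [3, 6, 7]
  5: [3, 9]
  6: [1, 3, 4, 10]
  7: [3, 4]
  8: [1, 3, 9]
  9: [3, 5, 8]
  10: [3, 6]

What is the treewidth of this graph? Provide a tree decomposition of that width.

Treewidth 2.
One optimal decomposition is:
Bags: B1 = {1, 3, 8}  B2 = {1, 3, 6}  B3 = {3, 4, 6}  B4 = {3, 8, 9}  B5 = {1, 2, 3}  B6 = {3, 6, 10}  B7 = {3, 5, 9}  B8 = {3, 4, 7}
Tree: B1–B2, B2–B3, B1–B4, B2–B5, B2–B6, B4–B7, B3–B8

Every bag has size at most 3, so the width is 3 − 1 = 2 and tw(G) ≤ 2. Conversely, {1, 3, 8} is a clique of size 3, and the vertices of any clique must share a bag in every tree decomposition; so some bag has ≥ 3 vertices and tw(G) ≥ 2. Combining the bounds, tw(G) = 2.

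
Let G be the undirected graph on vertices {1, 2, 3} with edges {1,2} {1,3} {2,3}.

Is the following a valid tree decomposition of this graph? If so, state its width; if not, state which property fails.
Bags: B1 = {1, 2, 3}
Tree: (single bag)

Yes; width 2.

Checking the three conditions: (i) the bags cover all of {1, 2, 3}; (ii) for each edge, some bag contains both endpoints; (iii) the bags containing any fixed vertex form a subtree. All hold, so the decomposition is valid with width 3 − 1 = 2.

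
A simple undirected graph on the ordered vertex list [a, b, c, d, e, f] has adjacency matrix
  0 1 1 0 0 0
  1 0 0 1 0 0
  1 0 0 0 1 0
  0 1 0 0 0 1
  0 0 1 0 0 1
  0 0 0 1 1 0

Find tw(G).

2

A width-2 tree decomposition is:
Bags: B1 = {b, d, f}  B2 = {a, b, f}  B3 = {a, c, f}  B4 = {c, e, f}
Tree: B1–B2, B2–B3, B3–B4
Each bag holds 3 vertices, so the decomposition has width 2, which upper-bounds the treewidth. Since f–d–b–a–c–e–f is a cycle in G, G is not acyclic. Forests are exactly the graphs of treewidth ≤ 1, so tw(G) ≥ 2. Therefore the treewidth is 2.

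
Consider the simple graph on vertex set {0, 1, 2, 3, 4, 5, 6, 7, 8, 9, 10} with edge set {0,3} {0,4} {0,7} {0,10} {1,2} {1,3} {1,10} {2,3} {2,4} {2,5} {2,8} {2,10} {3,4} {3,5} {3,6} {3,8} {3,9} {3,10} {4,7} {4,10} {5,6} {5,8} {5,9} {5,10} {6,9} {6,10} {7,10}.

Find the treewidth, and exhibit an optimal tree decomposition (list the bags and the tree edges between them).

The largest bag has 4 vertices, giving width 3; this decomposition certifies tw(G) ≤ 3. Conversely, {2, 3, 5, 8} is a clique of size 4, and the vertices of any clique must share a bag in every tree decomposition; so some bag has ≥ 4 vertices and tw(G) ≥ 3. Therefore the treewidth is 3.

Treewidth 3.
One optimal decomposition is:
Bags: B1 = {3, 5, 6, 10}  B2 = {2, 3, 5, 10}  B3 = {3, 5, 6, 9}  B4 = {2, 3, 5, 8}  B5 = {1, 2, 3, 10}  B6 = {2, 3, 4, 10}  B7 = {0, 3, 4, 10}  B8 = {0, 4, 7, 10}
Tree: B1–B2, B1–B3, B2–B4, B2–B5, B2–B6, B6–B7, B7–B8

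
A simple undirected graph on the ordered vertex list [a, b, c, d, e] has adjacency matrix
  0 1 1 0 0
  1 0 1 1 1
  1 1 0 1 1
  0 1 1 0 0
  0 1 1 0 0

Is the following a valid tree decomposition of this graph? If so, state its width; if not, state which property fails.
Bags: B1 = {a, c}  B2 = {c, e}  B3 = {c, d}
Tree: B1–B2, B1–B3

No — vertex b appears in no bag.

A tree decomposition must satisfy three properties: every vertex lies in some bag; for every edge, both endpoints lie together in some bag; and for every vertex, the bags containing it form a connected subtree. Here vertex b appears in no bag, so the decomposition is invalid.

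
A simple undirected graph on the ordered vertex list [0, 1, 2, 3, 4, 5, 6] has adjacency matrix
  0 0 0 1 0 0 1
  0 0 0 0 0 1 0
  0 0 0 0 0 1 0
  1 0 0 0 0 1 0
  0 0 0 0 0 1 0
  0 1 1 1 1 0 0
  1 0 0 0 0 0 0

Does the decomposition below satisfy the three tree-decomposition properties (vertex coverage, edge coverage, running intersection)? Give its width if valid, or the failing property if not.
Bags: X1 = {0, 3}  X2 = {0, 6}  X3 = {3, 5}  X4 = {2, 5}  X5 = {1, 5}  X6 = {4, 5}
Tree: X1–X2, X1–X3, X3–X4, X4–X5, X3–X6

Every vertex of G appears in some bag (union = {0, 1, 2, 3, 4, 5, 6}); every edge is covered by a bag; and for each vertex v the set of bags containing v is connected in the bag tree. The decomposition is therefore valid. The largest bag has 2 vertices, so the width is 1.

Yes; width 1.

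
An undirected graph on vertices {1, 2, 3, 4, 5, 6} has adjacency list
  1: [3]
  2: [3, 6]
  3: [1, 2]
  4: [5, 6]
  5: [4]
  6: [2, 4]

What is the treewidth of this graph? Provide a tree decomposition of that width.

Treewidth 1.
Bags: B1 = {4, 5}  B2 = {4, 6}  B3 = {2, 6}  B4 = {2, 3}  B5 = {1, 3}
Tree: B1–B2, B2–B3, B3–B4, B4–B5

Every bag has size at most 2, so the width is 2 − 1 = 1 and tw(G) ≤ 1. Any graph with an edge has treewidth ≥ 1, and G has the edge 5–4. Combining the bounds, tw(G) = 1.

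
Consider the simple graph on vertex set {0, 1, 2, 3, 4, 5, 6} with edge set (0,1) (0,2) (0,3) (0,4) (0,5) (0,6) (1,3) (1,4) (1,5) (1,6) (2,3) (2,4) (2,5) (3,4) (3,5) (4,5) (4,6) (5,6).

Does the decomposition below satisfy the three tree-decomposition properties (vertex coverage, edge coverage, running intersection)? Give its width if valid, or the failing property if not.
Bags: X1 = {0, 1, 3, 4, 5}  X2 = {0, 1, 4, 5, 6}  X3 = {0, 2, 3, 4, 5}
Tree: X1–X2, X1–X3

Every vertex of G appears in some bag (union = {0, 1, 2, 3, 4, 5, 6}); every edge is covered by a bag; and for each vertex v the set of bags containing v is connected in the bag tree. The decomposition is therefore valid. The largest bag has 5 vertices, so the width is 4.

Yes; width 4.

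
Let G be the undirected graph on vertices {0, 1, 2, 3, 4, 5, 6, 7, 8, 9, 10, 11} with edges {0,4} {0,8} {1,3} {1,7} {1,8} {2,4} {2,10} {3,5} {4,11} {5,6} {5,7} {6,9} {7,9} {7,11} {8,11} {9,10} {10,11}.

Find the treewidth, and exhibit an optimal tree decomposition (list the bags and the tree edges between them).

Treewidth 3.
Bags: B1 = {0, 2, 4, 10}  B2 = {0, 4, 10, 11}  B3 = {0, 8, 10, 11}  B4 = {8, 9, 10, 11}  B5 = {7, 8, 9, 11}  B6 = {1, 7, 8, 9}  B7 = {1, 6, 7, 9}  B8 = {1, 5, 6, 7}  B9 = {1, 3, 5, 6}
Tree: B1–B2, B2–B3, B3–B4, B4–B5, B5–B6, B6–B7, B7–B8, B8–B9

The largest bag has 4 vertices, giving width 3; this decomposition certifies tw(G) ≤ 3. For the lower bound: the 4 vertex sets {0,2,4}, {10}, {11}, {1,7,8,9} are disjoint, each induces a connected subgraph, and every pair is joined by at least one edge of G. Contracting each set to a single vertex therefore yields K_{4} as a minor, and since treewidth is minor-monotone, tw(G) ≥ tw(K_{4}) = 3. Hence tw(G) = 3 exactly.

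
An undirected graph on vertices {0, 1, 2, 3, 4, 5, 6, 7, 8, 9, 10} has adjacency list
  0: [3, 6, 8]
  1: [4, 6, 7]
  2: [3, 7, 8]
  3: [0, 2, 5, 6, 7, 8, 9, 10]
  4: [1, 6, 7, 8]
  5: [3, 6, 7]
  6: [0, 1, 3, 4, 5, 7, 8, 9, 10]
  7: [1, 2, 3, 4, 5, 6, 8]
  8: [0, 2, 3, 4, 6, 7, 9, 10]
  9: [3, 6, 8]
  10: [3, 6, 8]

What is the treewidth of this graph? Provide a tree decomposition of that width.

Treewidth 3.
Bags: B1 = {0, 3, 6, 8}  B2 = {3, 6, 7, 8}  B3 = {3, 5, 6, 7}  B4 = {2, 3, 7, 8}  B5 = {3, 6, 8, 10}  B6 = {3, 6, 8, 9}  B7 = {4, 6, 7, 8}  B8 = {1, 4, 6, 7}
Tree: B1–B2, B2–B3, B2–B4, B1–B5, B1–B6, B2–B7, B7–B8

Each bag holds 4 vertices, so the decomposition has width 3, which upper-bounds the treewidth. Conversely, {2, 3, 7, 8} is a clique of size 4, and the vertices of any clique must share a bag in every tree decomposition; so some bag has ≥ 4 vertices and tw(G) ≥ 3. The upper and lower bounds meet at 3, so that is the treewidth.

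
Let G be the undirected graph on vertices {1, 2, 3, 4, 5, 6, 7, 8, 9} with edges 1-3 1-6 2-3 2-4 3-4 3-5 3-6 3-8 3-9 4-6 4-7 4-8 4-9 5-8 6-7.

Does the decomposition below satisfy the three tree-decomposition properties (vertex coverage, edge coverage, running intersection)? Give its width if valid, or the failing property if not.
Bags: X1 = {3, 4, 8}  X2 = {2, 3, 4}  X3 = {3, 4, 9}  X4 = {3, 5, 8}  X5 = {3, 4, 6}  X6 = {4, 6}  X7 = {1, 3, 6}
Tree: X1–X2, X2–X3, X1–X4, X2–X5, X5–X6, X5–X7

No — vertex 7 appears in no bag.

A tree decomposition must satisfy three properties: every vertex lies in some bag; for every edge, both endpoints lie together in some bag; and for every vertex, the bags containing it form a connected subtree. Here vertex 7 appears in no bag, so the decomposition is invalid.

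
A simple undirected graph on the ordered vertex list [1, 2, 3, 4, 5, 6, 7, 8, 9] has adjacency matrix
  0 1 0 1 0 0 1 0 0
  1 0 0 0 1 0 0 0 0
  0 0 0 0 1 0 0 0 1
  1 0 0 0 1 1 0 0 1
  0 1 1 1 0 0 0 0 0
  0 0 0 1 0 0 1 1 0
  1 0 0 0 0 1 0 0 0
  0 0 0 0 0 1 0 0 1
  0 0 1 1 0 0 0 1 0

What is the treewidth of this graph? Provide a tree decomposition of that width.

Treewidth 3.
Bags: B1 = {1, 2, 3, 5}  B2 = {1, 3, 4, 5}  B3 = {1, 3, 4, 9}  B4 = {1, 4, 7, 9}  B5 = {4, 6, 7, 9}  B6 = {6, 7, 8, 9}
Tree: B1–B2, B2–B3, B3–B4, B4–B5, B5–B6

The largest bag has 4 vertices, giving width 3; this decomposition certifies tw(G) ≤ 3. For the lower bound: the 4 vertex sets {2,3,5}, {1}, {4}, {6,7,8,9} are disjoint, each induces a connected subgraph, and every pair is joined by at least one edge of G. Contracting each set to a single vertex therefore yields K_{4} as a minor, and since treewidth is minor-monotone, tw(G) ≥ tw(K_{4}) = 3. Combining the bounds, tw(G) = 3.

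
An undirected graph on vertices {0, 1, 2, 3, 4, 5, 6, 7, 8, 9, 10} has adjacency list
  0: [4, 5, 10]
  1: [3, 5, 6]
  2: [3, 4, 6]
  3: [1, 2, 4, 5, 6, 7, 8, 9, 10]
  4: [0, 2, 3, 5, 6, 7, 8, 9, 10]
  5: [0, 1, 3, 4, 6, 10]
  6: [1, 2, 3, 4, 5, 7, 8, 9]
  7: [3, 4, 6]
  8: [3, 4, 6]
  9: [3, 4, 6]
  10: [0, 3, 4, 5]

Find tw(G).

3

A width-3 tree decomposition is:
Bags: B1 = {2, 3, 4, 6}  B2 = {3, 4, 5, 6}  B3 = {3, 4, 5, 10}  B4 = {0, 4, 5, 10}  B5 = {1, 3, 5, 6}  B6 = {3, 4, 6, 9}  B7 = {3, 4, 6, 8}  B8 = {3, 4, 6, 7}
Tree: B1–B2, B2–B3, B3–B4, B2–B5, B2–B6, B6–B7, B2–B8
Every bag has size at most 4, so the width is 4 − 1 = 3 and tw(G) ≤ 3. On the other hand G contains the 4-clique {0, 4, 5, 10}. A clique must lie in a single bag of any decomposition, so no decomposition can have width below 3. Therefore the treewidth is 3.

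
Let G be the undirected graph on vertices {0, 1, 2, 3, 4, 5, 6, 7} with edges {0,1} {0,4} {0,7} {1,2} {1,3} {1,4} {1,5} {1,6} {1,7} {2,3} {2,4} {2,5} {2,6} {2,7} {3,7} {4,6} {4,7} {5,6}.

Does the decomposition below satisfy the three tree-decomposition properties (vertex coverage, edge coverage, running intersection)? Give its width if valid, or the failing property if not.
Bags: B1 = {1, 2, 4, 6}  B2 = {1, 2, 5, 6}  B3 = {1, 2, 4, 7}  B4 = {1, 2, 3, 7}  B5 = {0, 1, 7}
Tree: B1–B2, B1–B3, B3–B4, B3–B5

A tree decomposition must satisfy three properties: every vertex lies in some bag; for every edge, both endpoints lie together in some bag; and for every vertex, the bags containing it form a connected subtree. Here edge (4,0) lies in no bag, so the decomposition is invalid.

No — edge (4,0) lies in no bag.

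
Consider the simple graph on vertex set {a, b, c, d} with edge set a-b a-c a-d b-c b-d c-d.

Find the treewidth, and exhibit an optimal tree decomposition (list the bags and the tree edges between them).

A single bag containing all 4 vertices is trivially a valid decomposition of width 3. For the lower bound, the 4 vertices {a, b, c, d} are pairwise adjacent, and any tree decomposition puts a clique entirely inside one bag — forcing width ≥ 3. Combining the bounds, tw(G) = 3.

Treewidth 3.
One optimal decomposition is:
Bags: B1 = {a, b, c, d}
Tree: (single bag)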